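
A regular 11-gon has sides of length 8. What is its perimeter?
Perimeter = number of sides * side length
Perimeter = 11 * 8
Perimeter = 88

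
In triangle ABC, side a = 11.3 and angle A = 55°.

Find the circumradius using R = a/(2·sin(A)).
R = a/(2·sin(A)) = 11.3/(2·sin(55°))
R = 11.3/(2·0.819152) = 11.3/1.638304 = 6.897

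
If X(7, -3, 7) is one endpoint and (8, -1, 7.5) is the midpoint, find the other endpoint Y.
Y = (2×8 - 7, 2×(-1) - (-3), 2×7.5 - 7) = (9, 1, 8)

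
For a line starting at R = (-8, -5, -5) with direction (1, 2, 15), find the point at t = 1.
P(1) = (-8 + 1(1), -5 + 2(1), -5 + 15(1)) = (-7, -3, 10)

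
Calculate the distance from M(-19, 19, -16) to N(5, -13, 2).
d = √[(24)² + (-32)² + (18)²] = √1924 = 43.86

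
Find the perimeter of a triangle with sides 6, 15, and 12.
Perimeter = sum of all sides
Perimeter = 6 + 15 + 12
Perimeter = 33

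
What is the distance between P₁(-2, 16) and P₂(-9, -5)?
Using the distance formula: d = sqrt((x₂-x₁)² + (y₂-y₁)²)
dx = (-9) - (-2) = -7
dy = (-5) - 16 = -21
d = sqrt((-7)² + (-21)²) = sqrt(49 + 441) = sqrt(490) = 22.14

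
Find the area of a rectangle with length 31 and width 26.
Area = length * width
Area = 31 * 26
Area = 806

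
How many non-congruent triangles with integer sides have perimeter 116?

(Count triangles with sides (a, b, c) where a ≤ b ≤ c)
With a ≤ b ≤ c and a + b + c = 116, the triangle inequality a + b > c gives c < 116/2, so c ≤ 57.
Iterate a from 1 to ⌊p/3⌋ = 38; for each a, b ranges from a to ⌊(p−a)/2⌋ with c = p − a − b, keeping only c ≥ b.
Triples: (2, 57, 57), (3, 56, 57), (4, 55, 57), …
Count = 280 triangles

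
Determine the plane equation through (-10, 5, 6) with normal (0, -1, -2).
d = n·P = (0)(-10) + (-1)(5) + (-2)(6) = -17
Plane: -y - 2z = -17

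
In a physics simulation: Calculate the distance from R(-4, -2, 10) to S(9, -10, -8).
d = √[(13)² + (-8)² + (-18)²] = √557 = 23.6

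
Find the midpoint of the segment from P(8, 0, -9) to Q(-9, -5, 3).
Midpoint = ((8-9)/2, (0-5)/2, (-9+3)/2) = (-0.5, -2.5, -3)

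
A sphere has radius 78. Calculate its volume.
Volume = (4/3) * pi * r³
Volume = (4/3) * pi * 78³
Volume = (4/3) * pi * 474552
Volume = 1987798.77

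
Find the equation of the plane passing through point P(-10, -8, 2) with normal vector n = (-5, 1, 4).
d = n·P = (-5)(-10) + (1)(-8) + (4)(2) = 50
Plane: -5x + y + 4z = 50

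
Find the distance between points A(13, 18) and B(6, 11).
Using the distance formula: d = sqrt((x₂-x₁)² + (y₂-y₁)²)
dx = 6 - 13 = -7
dy = 11 - 18 = -7
d = sqrt((-7)² + (-7)²) = sqrt(49 + 49) = sqrt(98) = 9.90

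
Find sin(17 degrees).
sin(17 degrees) = 0.2924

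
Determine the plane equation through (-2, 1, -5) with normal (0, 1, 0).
d = n·P = (0)(-2) + (1)(1) + (0)(-5) = 1
Plane: y = 1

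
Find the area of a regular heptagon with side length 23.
For a regular 7-gon with side length s = 23:
Apothem a = s / (2*tan(pi/7)) = 23 / (2*tan(pi/7)) ≈ 23.88
Perimeter P = 7 * 23 = 161
Area = (1/2) * P * a = (1/2) * 161 * 23.88 = 1922.34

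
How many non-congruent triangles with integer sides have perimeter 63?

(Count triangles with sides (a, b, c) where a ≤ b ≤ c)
With a ≤ b ≤ c and a + b + c = 63, the triangle inequality a + b > c gives c < 63/2, so c ≤ 31.
Iterate a from 1 to ⌊p/3⌋ = 21; for each a, b ranges from a to ⌊(p−a)/2⌋ with c = p − a − b, keeping only c ≥ b.
Triples: (1, 31, 31), (2, 30, 31), (3, 29, 31), …
Count = 91 triangles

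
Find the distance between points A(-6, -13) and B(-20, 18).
Using the distance formula: d = sqrt((x₂-x₁)² + (y₂-y₁)²)
dx = (-20) - (-6) = -14
dy = 18 - (-13) = 31
d = sqrt((-14)² + 31²) = sqrt(196 + 961) = sqrt(1157) = 34.01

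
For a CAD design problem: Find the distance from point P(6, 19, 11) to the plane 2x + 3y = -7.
d = |2(6) + 3(19) + 0(11) - (-7)| / √(2² + 3² + 0²) = 76/√13 = 21.08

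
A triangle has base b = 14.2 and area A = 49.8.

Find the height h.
A = ½bh  →  h = 2A/b
h = 2·49.8/14.2 = 7.014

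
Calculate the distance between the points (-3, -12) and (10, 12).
Using the distance formula: d = sqrt((x₂-x₁)² + (y₂-y₁)²)
dx = 10 - (-3) = 13
dy = 12 - (-12) = 24
d = sqrt(13² + 24²) = sqrt(169 + 576) = sqrt(745) = 27.29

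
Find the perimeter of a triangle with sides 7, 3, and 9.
Perimeter = sum of all sides
Perimeter = 7 + 3 + 9
Perimeter = 19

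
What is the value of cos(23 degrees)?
cos(23 degrees) = 0.9205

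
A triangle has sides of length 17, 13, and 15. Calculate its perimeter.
Perimeter = sum of all sides
Perimeter = 17 + 13 + 15
Perimeter = 45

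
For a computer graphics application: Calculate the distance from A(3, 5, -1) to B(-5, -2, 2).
d = √[(-8)² + (-7)² + (3)²] = √122 = 11.05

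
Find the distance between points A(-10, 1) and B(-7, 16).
Using the distance formula: d = sqrt((x₂-x₁)² + (y₂-y₁)²)
dx = (-7) - (-10) = 3
dy = 16 - 1 = 15
d = sqrt(3² + 15²) = sqrt(9 + 225) = sqrt(234) = 15.30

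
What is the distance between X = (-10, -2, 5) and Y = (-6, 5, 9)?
d = √[(4)² + (7)² + (4)²] = √81 = 9.0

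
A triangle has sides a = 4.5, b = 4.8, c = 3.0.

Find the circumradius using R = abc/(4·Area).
s = (a+b+c)/2 = 6.15
Area = √(s(s-a)(s-b)(s-c)) = √(6.15·1.65·1.35·3.15) = 6.56904
R = abc/(4·Area) = (4.5·4.8·3.0)/(4·6.56904) = 64.8/26.27616 = 2.466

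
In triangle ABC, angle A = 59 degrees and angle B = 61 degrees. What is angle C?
Sum of angles in a triangle = 180 degrees
Third angle = 180 - 59 - 61
Third angle = 60 degrees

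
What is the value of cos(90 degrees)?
cos(90 degrees) = 0
Decimal approximation: 0.0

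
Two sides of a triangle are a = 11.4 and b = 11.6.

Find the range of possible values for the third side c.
By the triangle inequality: |a - b| < c < a + b
|11.4 - 11.6| < c < 11.4 + 11.6
0.2 < c < 23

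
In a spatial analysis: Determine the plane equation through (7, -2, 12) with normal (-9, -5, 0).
d = n·P = (-9)(7) + (-5)(-2) + (0)(12) = -53
Plane: -9x - 5y = -53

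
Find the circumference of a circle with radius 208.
Circumference = 2 * pi * r
Circumference = 2 * pi * 208
Circumference = 1306.90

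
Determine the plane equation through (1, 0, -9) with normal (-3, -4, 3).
d = n·P = (-3)(1) + (-4)(0) + (3)(-9) = -30
Plane: -3x - 4y + 3z = -30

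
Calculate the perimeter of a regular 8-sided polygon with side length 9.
Perimeter = number of sides * side length
Perimeter = 8 * 9
Perimeter = 72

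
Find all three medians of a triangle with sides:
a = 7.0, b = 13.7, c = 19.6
Using m_x = ½√(2y² + 2z² - x²):
m_a = ½√(2·13.7² + 2·19.6² - 7.0²) = ½√1094.7 = 16.54
m_b = ½√(2·7.0² + 2·19.6² - 13.7²) = ½√678.63 = 13.03
m_c = ½√(2·7.0² + 2·13.7² - 19.6²) = ½√89.22 = 4.723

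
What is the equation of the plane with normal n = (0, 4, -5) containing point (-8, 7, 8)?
d = n·P = (0)(-8) + (4)(7) + (-5)(8) = -12
Plane: 4y - 5z = -12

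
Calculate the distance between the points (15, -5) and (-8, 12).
Using the distance formula: d = sqrt((x₂-x₁)² + (y₂-y₁)²)
dx = (-8) - 15 = -23
dy = 12 - (-5) = 17
d = sqrt((-23)² + 17²) = sqrt(529 + 289) = sqrt(818) = 28.60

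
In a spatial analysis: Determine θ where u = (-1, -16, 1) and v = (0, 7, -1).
u·v = -113, |u|² = 258, |v|² = 50
cos θ = -113/√12900 ≈ -0.9949
θ ≈ 174.2°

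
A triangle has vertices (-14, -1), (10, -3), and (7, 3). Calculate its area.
Using the coordinate formula: Area = (1/2)|x₁(y₂-y₃) + x₂(y₃-y₁) + x₃(y₁-y₂)|
Area = (1/2)|(-14)((-3)-3) + 10(3-(-1)) + 7((-1)-(-3))|
Area = (1/2)|(-14)*(-6) + 10*4 + 7*2|
Area = (1/2)|84 + 40 + 14|
Area = (1/2)*138 = 69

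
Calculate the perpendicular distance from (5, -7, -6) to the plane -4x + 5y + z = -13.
d = |(-4)(5) + 5(-7) + 1(-6) - (-13)| / √((-4)² + 5² + 1²) = 48/√42 = 7.407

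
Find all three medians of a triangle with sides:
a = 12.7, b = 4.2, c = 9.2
Using m_x = ½√(2y² + 2z² - x²):
m_a = ½√(2·4.2² + 2·9.2² - 12.7²) = ½√43.27 = 3.289
m_b = ½√(2·12.7² + 2·9.2² - 4.2²) = ½√474.22 = 10.89
m_c = ½√(2·12.7² + 2·4.2² - 9.2²) = ½√273.22 = 8.265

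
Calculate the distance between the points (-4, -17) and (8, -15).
Using the distance formula: d = sqrt((x₂-x₁)² + (y₂-y₁)²)
dx = 8 - (-4) = 12
dy = (-15) - (-17) = 2
d = sqrt(12² + 2²) = sqrt(144 + 4) = sqrt(148) = 12.17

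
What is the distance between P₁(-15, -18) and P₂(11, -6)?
Using the distance formula: d = sqrt((x₂-x₁)² + (y₂-y₁)²)
dx = 11 - (-15) = 26
dy = (-6) - (-18) = 12
d = sqrt(26² + 12²) = sqrt(676 + 144) = sqrt(820) = 28.64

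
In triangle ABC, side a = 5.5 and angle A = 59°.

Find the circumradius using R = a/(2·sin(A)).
R = a/(2·sin(A)) = 5.5/(2·sin(59°))
R = 5.5/(2·0.857167) = 5.5/1.714335 = 3.208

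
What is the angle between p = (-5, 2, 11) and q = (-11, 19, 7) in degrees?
p·q = 170, |p|² = 150, |q|² = 531
cos θ = 170/√79650 ≈ 0.6024
θ ≈ 52.96°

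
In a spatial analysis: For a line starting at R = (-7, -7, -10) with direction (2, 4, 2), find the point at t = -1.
P(-1) = (-7 + 2(-1), -7 + 4(-1), -10 + 2(-1)) = (-9, -11, -12)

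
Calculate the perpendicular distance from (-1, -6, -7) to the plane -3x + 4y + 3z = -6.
d = |(-3)(-1) + 4(-6) + 3(-7) - (-6)| / √((-3)² + 4² + 3²) = 36/√34 = 6.174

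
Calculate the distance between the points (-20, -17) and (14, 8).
Using the distance formula: d = sqrt((x₂-x₁)² + (y₂-y₁)²)
dx = 14 - (-20) = 34
dy = 8 - (-17) = 25
d = sqrt(34² + 25²) = sqrt(1156 + 625) = sqrt(1781) = 42.20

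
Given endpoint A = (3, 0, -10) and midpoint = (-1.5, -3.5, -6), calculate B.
B = (2×(-1.5) - 3, 2×(-3.5) - 0, 2×(-6) - (-10)) = (-6, -7, -2)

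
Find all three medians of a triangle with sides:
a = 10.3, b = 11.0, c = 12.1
Using m_x = ½√(2y² + 2z² - x²):
m_a = ½√(2·11.0² + 2·12.1² - 10.3²) = ½√428.73 = 10.35
m_b = ½√(2·10.3² + 2·12.1² - 11.0²) = ½√384 = 9.798
m_c = ½√(2·10.3² + 2·11.0² - 12.1²) = ½√307.77 = 8.772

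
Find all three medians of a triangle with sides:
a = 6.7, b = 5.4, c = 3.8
Using m_x = ½√(2y² + 2z² - x²):
m_a = ½√(2·5.4² + 2·3.8² - 6.7²) = ½√42.31 = 3.252
m_b = ½√(2·6.7² + 2·3.8² - 5.4²) = ½√89.5 = 4.73
m_c = ½√(2·6.7² + 2·5.4² - 3.8²) = ½√133.66 = 5.781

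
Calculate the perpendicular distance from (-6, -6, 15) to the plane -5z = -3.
d = |0(-6) + 0(-6) + (-5)(15) - (-3)| / √(0² + 0² + (-5)²) = 72/√25 = 14.4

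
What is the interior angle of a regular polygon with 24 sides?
Interior angle of a regular n-gon = (n-2)*180/n
Interior angle = (24-2)*180/24
Interior angle = 22*180/24
Interior angle = 3960/24
Interior angle = 165 degrees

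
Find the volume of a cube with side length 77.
Volume = s³
Volume = 77³
Volume = 456533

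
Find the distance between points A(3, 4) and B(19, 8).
Using the distance formula: d = sqrt((x₂-x₁)² + (y₂-y₁)²)
dx = 19 - 3 = 16
dy = 8 - 4 = 4
d = sqrt(16² + 4²) = sqrt(256 + 16) = sqrt(272) = 16.49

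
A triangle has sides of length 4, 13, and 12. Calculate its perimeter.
Perimeter = sum of all sides
Perimeter = 4 + 13 + 12
Perimeter = 29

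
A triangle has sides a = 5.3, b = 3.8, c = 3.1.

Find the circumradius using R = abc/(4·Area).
s = (a+b+c)/2 = 6.1
Area = √(s(s-a)(s-b)(s-c)) = √(6.1·0.8·2.3·3) = 5.80276
R = abc/(4·Area) = (5.3·3.8·3.1)/(4·5.80276) = 62.434/23.21104 = 2.69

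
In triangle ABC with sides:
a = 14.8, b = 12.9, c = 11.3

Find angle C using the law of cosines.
cos(C) = (a² + b² - c²)/(2ab)
cos(C) = (14.8² + 12.9² - 11.3²)/(2·14.8·12.9) = 257.76/381.84 = 0.675047
C = arccos(0.675047) = 47.54°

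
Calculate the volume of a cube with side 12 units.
Volume = s³
Volume = 12³
Volume = 1728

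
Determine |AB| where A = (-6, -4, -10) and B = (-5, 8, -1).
d = √[(1)² + (12)² + (9)²] = √226 = 15.03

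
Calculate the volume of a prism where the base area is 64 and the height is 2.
Volume = base area * height
Volume = 64 * 2
Volume = 128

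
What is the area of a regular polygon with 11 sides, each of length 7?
For a regular 11-gon with side length s = 7:
Apothem a = s / (2*tan(pi/11)) = 7 / (2*tan(pi/11)) ≈ 11.9199
Perimeter P = 11 * 7 = 77
Area = (1/2) * P * a = (1/2) * 77 * 11.9199 = 458.92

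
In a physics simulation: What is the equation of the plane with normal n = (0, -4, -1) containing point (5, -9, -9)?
d = n·P = (0)(5) + (-4)(-9) + (-1)(-9) = 45
Plane: -4y - z = 45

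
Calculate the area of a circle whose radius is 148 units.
Area = pi * r²
Area = pi * 148²
Area = pi * 21904
Area = 68813.45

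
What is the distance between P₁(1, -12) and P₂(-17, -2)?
Using the distance formula: d = sqrt((x₂-x₁)² + (y₂-y₁)²)
dx = (-17) - 1 = -18
dy = (-2) - (-12) = 10
d = sqrt((-18)² + 10²) = sqrt(324 + 100) = sqrt(424) = 20.59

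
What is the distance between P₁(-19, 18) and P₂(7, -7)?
Using the distance formula: d = sqrt((x₂-x₁)² + (y₂-y₁)²)
dx = 7 - (-19) = 26
dy = (-7) - 18 = -25
d = sqrt(26² + (-25)²) = sqrt(676 + 625) = sqrt(1301) = 36.07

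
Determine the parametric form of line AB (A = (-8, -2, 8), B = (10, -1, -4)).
Direction vector d = B - A = (18, 1, -12)
x = -8 + 18t, y = -2 + t, z = 8 - 12t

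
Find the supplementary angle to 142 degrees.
Supplementary angles sum to 180 degrees.
Other angle = 180 - 142
Other angle = 38 degrees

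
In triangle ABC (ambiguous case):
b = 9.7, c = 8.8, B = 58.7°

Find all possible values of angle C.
sin(C)/c = sin(B)/b  →  sin(C) = c·sin(B)/b = 8.8·sin(58.7°)/9.7 = 0.775179
C₁ = arcsin(0.775179) = 50.82°,  C₂ = 180° - C₁ = 129.18°
Check C₂: A = 180° - 58.7° - 129.18° = -7.88° ≤ 0, rejected
C = 50.82° (one solution)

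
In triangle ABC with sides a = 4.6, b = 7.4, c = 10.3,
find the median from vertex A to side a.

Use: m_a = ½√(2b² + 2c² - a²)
m_a = ½√(2·7.4² + 2·10.3² - 4.6²)
m_a = ½√(109.52 + 212.18 - 21.16) = ½√300.54 = 8.668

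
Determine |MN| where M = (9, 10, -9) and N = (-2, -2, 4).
d = √[(-11)² + (-12)² + (13)²] = √434 = 20.83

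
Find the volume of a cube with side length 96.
Volume = s³
Volume = 96³
Volume = 884736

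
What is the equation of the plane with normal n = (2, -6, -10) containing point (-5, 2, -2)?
d = n·P = (2)(-5) + (-6)(2) + (-10)(-2) = -2
Plane: 2x - 6y - 10z = -2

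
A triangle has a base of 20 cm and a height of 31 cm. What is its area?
Area = (1/2) * base * height
Area = (1/2) * 20 * 31
Area = 310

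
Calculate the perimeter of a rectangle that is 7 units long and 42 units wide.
Perimeter = 2 * (length + width)
Perimeter = 2 * (7 + 42)
Perimeter = 2 * 49
Perimeter = 98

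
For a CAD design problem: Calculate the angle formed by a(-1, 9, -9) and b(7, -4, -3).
a·b = -16, |a|² = 163, |b|² = 74
cos θ = -16/√12062 ≈ -0.1457
θ ≈ 98.38°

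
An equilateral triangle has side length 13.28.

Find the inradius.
For an equilateral triangle, r = s/(2√3) where s is the side.
r = 13.28/(2√3) = 13.28/3.464102 = 3.834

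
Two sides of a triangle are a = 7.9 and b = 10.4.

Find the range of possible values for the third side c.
By the triangle inequality: |a - b| < c < a + b
|7.9 - 10.4| < c < 7.9 + 10.4
2.5 < c < 18.3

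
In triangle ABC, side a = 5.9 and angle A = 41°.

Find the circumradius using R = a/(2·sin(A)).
R = a/(2·sin(A)) = 5.9/(2·sin(41°))
R = 5.9/(2·0.656059) = 5.9/1.312118 = 4.497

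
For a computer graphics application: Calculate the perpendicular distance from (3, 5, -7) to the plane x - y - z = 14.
d = |1(3) + (-1)(5) + (-1)(-7) - (14)| / √(1² + (-1)² + (-1)²) = 9/√3 = 5.196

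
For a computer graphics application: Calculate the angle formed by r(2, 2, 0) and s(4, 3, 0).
r·s = 14, |r|² = 8, |s|² = 25
cos θ = 14/√200 ≈ 0.9899
θ ≈ 8.13°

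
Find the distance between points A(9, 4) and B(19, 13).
Using the distance formula: d = sqrt((x₂-x₁)² + (y₂-y₁)²)
dx = 19 - 9 = 10
dy = 13 - 4 = 9
d = sqrt(10² + 9²) = sqrt(100 + 81) = sqrt(181) = 13.45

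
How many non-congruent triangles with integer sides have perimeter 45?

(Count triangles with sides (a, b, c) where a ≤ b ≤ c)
With a ≤ b ≤ c and a + b + c = 45, the triangle inequality a + b > c gives c < 45/2, so c ≤ 22.
Iterate a from 1 to ⌊p/3⌋ = 15; for each a, b ranges from a to ⌊(p−a)/2⌋ with c = p − a − b, keeping only c ≥ b.
Triples: (1, 22, 22), (2, 21, 22), (3, 20, 22), …
Count = 48 triangles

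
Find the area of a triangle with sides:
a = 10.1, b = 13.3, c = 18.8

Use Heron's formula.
s = (a+b+c)/2 = (10.1+13.3+18.8)/2 = 21.1
A = √(s(s-a)(s-b)(s-c)) = √(21.1·11·7.8·2.3)
A = √4163.87 = 64.53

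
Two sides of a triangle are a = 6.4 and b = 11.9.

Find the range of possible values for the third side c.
By the triangle inequality: |a - b| < c < a + b
|6.4 - 11.9| < c < 6.4 + 11.9
5.5 < c < 18.3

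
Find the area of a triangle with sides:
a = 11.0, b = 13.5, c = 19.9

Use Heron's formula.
s = (a+b+c)/2 = (11.0+13.5+19.9)/2 = 22.2
A = √(s(s-a)(s-b)(s-c)) = √(22.2·11.2·8.7·2.3)
A = √4975.29 = 70.54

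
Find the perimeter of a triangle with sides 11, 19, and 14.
Perimeter = sum of all sides
Perimeter = 11 + 19 + 14
Perimeter = 44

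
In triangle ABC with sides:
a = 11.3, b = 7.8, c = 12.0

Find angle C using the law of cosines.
cos(C) = (a² + b² - c²)/(2ab)
cos(C) = (11.3² + 7.8² - 12.0²)/(2·11.3·7.8) = 44.53/176.28 = 0.252609
C = arccos(0.252609) = 75.37°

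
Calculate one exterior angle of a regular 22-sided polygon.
Exterior angle of a regular n-gon = 360/n
Exterior angle = 360/22
Exterior angle = 16.36 degrees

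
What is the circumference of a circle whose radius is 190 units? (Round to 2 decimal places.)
Circumference = 2 * pi * r
Circumference = 2 * pi * 190
Circumference = 1193.81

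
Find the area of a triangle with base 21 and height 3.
Area = (1/2) * base * height
Area = (1/2) * 21 * 3
Area = 31.50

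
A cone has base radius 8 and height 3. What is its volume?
Volume = (1/3) * pi * r² * h
Volume = (1/3) * pi * 8² * 3
Volume = (1/3) * pi * 64 * 3
Volume = (1/3) * pi * 192
Volume = 201.06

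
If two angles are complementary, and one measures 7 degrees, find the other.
Complementary angles sum to 90 degrees.
Other angle = 90 - 7
Other angle = 83 degrees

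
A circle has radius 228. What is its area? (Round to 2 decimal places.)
Area = pi * r²
Area = pi * 228²
Area = pi * 51984
Area = 163312.55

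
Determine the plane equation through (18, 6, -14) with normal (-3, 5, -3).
d = n·P = (-3)(18) + (5)(6) + (-3)(-14) = 18
Plane: -3x + 5y - 3z = 18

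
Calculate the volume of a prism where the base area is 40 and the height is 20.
Volume = base area * height
Volume = 40 * 20
Volume = 800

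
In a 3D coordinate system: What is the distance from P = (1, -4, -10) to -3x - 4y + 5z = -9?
d = |(-3)(1) + (-4)(-4) + 5(-10) - (-9)| / √((-3)² + (-4)² + 5²) = 28/√50 = 3.96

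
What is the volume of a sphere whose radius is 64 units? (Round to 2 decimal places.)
Volume = (4/3) * pi * r³
Volume = (4/3) * pi * 64³
Volume = (4/3) * pi * 262144
Volume = 1098066.22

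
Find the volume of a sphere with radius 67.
Volume = (4/3) * pi * r³
Volume = (4/3) * pi * 67³
Volume = (4/3) * pi * 300763
Volume = 1259833.11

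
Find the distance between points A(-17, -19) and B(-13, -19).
Using the distance formula: d = sqrt((x₂-x₁)² + (y₂-y₁)²)
dx = (-13) - (-17) = 4
dy = (-19) - (-19) = 0
d = sqrt(4² + 0²) = sqrt(16 + 0) = sqrt(16) = 4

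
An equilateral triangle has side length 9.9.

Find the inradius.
For an equilateral triangle, r = s/(2√3) where s is the side.
r = 9.9/(2√3) = 9.9/3.464102 = 2.858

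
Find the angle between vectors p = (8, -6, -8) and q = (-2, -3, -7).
p·q = 58, |p|² = 164, |q|² = 62
cos θ = 58/√10168 ≈ 0.5752
θ ≈ 54.89°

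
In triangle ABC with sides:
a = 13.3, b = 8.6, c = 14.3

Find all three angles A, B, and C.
By the law of cosines:
cos(A) = (b² + c² - a²)/(2bc) = 0.412913  →  A = 65.61°
cos(B) = (a² + c² - b²)/(2ac) = 0.808192  →  B = 36.08°
cos(C) = (a² + b² - c²)/(2ab) = 0.202658  →  C = 78.31°
Check: A + B + C = 180.0° ✓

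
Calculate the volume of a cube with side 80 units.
Volume = s³
Volume = 80³
Volume = 512000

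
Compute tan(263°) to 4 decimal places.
tan(263 degrees) = 8.1443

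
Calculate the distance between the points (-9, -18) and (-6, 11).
Using the distance formula: d = sqrt((x₂-x₁)² + (y₂-y₁)²)
dx = (-6) - (-9) = 3
dy = 11 - (-18) = 29
d = sqrt(3² + 29²) = sqrt(9 + 841) = sqrt(850) = 29.15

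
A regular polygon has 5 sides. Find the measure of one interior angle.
Interior angle of a regular n-gon = (n-2)*180/n
Interior angle = (5-2)*180/5
Interior angle = 3*180/5
Interior angle = 540/5
Interior angle = 108 degrees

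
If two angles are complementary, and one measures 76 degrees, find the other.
Complementary angles sum to 90 degrees.
Other angle = 90 - 76
Other angle = 14 degrees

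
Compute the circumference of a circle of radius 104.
Circumference = 2 * pi * r
Circumference = 2 * pi * 104
Circumference = 653.45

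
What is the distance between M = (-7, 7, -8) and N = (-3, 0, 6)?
d = √[(4)² + (-7)² + (14)²] = √261 = 16.16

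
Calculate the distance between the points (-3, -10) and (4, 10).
Using the distance formula: d = sqrt((x₂-x₁)² + (y₂-y₁)²)
dx = 4 - (-3) = 7
dy = 10 - (-10) = 20
d = sqrt(7² + 20²) = sqrt(49 + 400) = sqrt(449) = 21.19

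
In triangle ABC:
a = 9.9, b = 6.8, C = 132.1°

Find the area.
Using A = ½ab·sin(C):
A = ½·9.9·6.8·sin(132.1°) = ½·67.32·0.741976 = 24.97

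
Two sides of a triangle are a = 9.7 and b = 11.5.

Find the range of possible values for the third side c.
By the triangle inequality: |a - b| < c < a + b
|9.7 - 11.5| < c < 9.7 + 11.5
1.8 < c < 21.2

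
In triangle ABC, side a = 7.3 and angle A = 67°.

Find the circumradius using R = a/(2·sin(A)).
R = a/(2·sin(A)) = 7.3/(2·sin(67°))
R = 7.3/(2·0.920505) = 7.3/1.841010 = 3.965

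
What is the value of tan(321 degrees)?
tan(321 degrees) = -0.8098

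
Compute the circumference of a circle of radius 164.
Circumference = 2 * pi * r
Circumference = 2 * pi * 164
Circumference = 1030.44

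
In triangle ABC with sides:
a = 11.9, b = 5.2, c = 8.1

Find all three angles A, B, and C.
By the law of cosines:
cos(A) = (b² + c² - a²)/(2bc) = -0.581197  →  A = 125.5°
cos(B) = (a² + c² - b²)/(2ac) = 0.934641  →  B = 20.83°
cos(C) = (a² + b² - c²)/(2ab) = 0.832579  →  C = 33.64°
Check: A + B + C = 180.0° ✓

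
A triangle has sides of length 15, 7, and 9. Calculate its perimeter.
Perimeter = sum of all sides
Perimeter = 15 + 7 + 9
Perimeter = 31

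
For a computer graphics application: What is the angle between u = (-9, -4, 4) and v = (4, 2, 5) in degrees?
u·v = -24, |u|² = 113, |v|² = 45
cos θ = -24/√5085 ≈ -0.3366
θ ≈ 109.7°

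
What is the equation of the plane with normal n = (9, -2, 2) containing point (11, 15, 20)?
d = n·P = (9)(11) + (-2)(15) + (2)(20) = 109
Plane: 9x - 2y + 2z = 109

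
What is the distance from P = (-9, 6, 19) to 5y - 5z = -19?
d = |0(-9) + 5(6) + (-5)(19) - (-19)| / √(0² + 5² + (-5)²) = 46/√50 = 6.505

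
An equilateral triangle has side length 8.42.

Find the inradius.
For an equilateral triangle, r = s/(2√3) where s is the side.
r = 8.42/(2√3) = 8.42/3.464102 = 2.431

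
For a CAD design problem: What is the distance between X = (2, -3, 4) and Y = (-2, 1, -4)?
d = √[(-4)² + (4)² + (-8)²] = √96 = 9.798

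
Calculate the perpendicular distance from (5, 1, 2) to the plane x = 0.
d = |1(5) + 0(1) + 0(2) - (0)| / √(1² + 0² + 0²) = 5/√1 = 5.0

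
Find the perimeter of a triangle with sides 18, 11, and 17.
Perimeter = sum of all sides
Perimeter = 18 + 11 + 17
Perimeter = 46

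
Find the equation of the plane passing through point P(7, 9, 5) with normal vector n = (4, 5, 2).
d = n·P = (4)(7) + (5)(9) + (2)(5) = 83
Plane: 4x + 5y + 2z = 83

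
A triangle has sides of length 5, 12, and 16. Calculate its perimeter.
Perimeter = sum of all sides
Perimeter = 5 + 12 + 16
Perimeter = 33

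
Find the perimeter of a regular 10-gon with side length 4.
Perimeter = number of sides * side length
Perimeter = 10 * 4
Perimeter = 40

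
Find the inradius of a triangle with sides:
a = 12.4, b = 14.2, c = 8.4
s = (a+b+c)/2 = (12.4+14.2+8.4)/2 = 17.5
Area = √(s(s-a)(s-b)(s-c)) = √(17.5·5.1·3.3·9.1) = 51.7704
r = Area/s = 51.7704/17.5 = 2.958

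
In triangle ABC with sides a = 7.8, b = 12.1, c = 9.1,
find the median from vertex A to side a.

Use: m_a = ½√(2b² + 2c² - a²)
m_a = ½√(2·12.1² + 2·9.1² - 7.8²)
m_a = ½√(292.82 + 165.62 - 60.84) = ½√397.6 = 9.97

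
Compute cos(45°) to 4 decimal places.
cos(45 degrees) = sqrt(2)/2
Decimal approximation: 0.7071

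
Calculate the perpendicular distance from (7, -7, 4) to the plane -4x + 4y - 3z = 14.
d = |(-4)(7) + 4(-7) + (-3)(4) - (14)| / √((-4)² + 4² + (-3)²) = 82/√41 = 12.81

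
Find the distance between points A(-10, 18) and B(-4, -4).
Using the distance formula: d = sqrt((x₂-x₁)² + (y₂-y₁)²)
dx = (-4) - (-10) = 6
dy = (-4) - 18 = -22
d = sqrt(6² + (-22)²) = sqrt(36 + 484) = sqrt(520) = 22.80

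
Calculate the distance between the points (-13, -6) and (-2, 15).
Using the distance formula: d = sqrt((x₂-x₁)² + (y₂-y₁)²)
dx = (-2) - (-13) = 11
dy = 15 - (-6) = 21
d = sqrt(11² + 21²) = sqrt(121 + 441) = sqrt(562) = 23.71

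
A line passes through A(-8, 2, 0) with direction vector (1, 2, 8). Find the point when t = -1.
P(-1) = (-8 + 1(-1), 2 + 2(-1), 0 + 8(-1)) = (-9, 0, -8)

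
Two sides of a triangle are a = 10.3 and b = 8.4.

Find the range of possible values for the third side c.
By the triangle inequality: |a - b| < c < a + b
|10.3 - 8.4| < c < 10.3 + 8.4
1.9 < c < 18.7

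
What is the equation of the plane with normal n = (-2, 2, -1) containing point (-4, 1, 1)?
d = n·P = (-2)(-4) + (2)(1) + (-1)(1) = 9
Plane: -2x + 2y - z = 9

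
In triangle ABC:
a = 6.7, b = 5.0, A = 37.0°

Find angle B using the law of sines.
sin(B)/b = sin(A)/a
sin(B) = b·sin(A)/a = 5.0·sin(37.0°)/6.7 = 0.449116
B = arcsin(0.449116) = 26.69°  (b ≤ a, so B ≤ A and the acute solution is unique)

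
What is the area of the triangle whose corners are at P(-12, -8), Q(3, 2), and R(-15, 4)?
Using the coordinate formula: Area = (1/2)|x₁(y₂-y₃) + x₂(y₃-y₁) + x₃(y₁-y₂)|
Area = (1/2)|(-12)(2-4) + 3(4-(-8)) + (-15)((-8)-2)|
Area = (1/2)|(-12)*(-2) + 3*12 + (-15)*(-10)|
Area = (1/2)|24 + 36 + 150|
Area = (1/2)*210 = 105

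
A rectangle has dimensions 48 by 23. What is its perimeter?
Perimeter = 2 * (length + width)
Perimeter = 2 * (48 + 23)
Perimeter = 2 * 71
Perimeter = 142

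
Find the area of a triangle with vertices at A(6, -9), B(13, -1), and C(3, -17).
Using the coordinate formula: Area = (1/2)|x₁(y₂-y₃) + x₂(y₃-y₁) + x₃(y₁-y₂)|
Area = (1/2)|6((-1)-(-17)) + 13((-17)-(-9)) + 3((-9)-(-1))|
Area = (1/2)|6*16 + 13*(-8) + 3*(-8)|
Area = (1/2)|96 + (-104) + (-24)|
Area = (1/2)*32 = 16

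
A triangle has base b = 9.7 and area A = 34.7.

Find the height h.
A = ½bh  →  h = 2A/b
h = 2·34.7/9.7 = 7.155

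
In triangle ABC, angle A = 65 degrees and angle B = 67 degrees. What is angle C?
Sum of angles in a triangle = 180 degrees
Third angle = 180 - 65 - 67
Third angle = 48 degrees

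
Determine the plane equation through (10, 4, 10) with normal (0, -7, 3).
d = n·P = (0)(10) + (-7)(4) + (3)(10) = 2
Plane: -7y + 3z = 2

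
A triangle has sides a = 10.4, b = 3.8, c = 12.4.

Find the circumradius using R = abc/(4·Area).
s = (a+b+c)/2 = 13.3
Area = √(s(s-a)(s-b)(s-c)) = √(13.3·2.9·9.5·0.9) = 18.1597
R = abc/(4·Area) = (10.4·3.8·12.4)/(4·18.1597) = 490.048/72.6388 = 6.746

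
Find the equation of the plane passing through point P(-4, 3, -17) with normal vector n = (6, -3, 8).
d = n·P = (6)(-4) + (-3)(3) + (8)(-17) = -169
Plane: 6x - 3y + 8z = -169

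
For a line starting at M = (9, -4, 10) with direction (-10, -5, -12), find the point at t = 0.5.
P(0.5) = (9 + (-10)(0.5), -4 + (-5)(0.5), 10 + (-12)(0.5)) = (4, -6.5, 4)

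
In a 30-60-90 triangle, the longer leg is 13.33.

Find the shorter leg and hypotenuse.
In a 30-60-90 triangle, sides are in ratio 1 : √3 : 2.
Long leg = short leg·√3  →  short leg = 13.33/√3 = 7.696
Hypotenuse = 2·(short leg) = 2·13.33/√3 = 15.39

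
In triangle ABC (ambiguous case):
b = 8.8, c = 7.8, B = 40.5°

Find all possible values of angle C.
sin(C)/c = sin(B)/b  →  sin(C) = c·sin(B)/b = 7.8·sin(40.5°)/8.8 = 0.575647
C₁ = arcsin(0.575647) = 35.14°,  C₂ = 180° - C₁ = 144.86°
Check C₂: A = 180° - 40.5° - 144.86° = -5.36° ≤ 0, rejected
C = 35.14° (one solution)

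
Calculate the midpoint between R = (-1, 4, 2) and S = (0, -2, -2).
Midpoint = ((-1+0)/2, (4-2)/2, (2-2)/2) = (-0.5, 1, 0)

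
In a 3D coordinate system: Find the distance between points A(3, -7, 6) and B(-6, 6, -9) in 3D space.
d = √[(-9)² + (13)² + (-15)²] = √475 = 21.79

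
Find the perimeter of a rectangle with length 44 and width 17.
Perimeter = 2 * (length + width)
Perimeter = 2 * (44 + 17)
Perimeter = 2 * 61
Perimeter = 122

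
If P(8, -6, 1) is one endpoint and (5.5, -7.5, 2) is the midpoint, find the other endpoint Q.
Q = (2×5.5 - 8, 2×(-7.5) - (-6), 2×2 - 1) = (3, -9, 3)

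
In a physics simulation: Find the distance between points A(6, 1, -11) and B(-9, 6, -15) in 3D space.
d = √[(-15)² + (5)² + (-4)²] = √266 = 16.31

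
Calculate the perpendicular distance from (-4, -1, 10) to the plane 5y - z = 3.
d = |0(-4) + 5(-1) + (-1)(10) - (3)| / √(0² + 5² + (-1)²) = 18/√26 = 3.53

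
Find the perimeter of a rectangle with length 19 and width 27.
Perimeter = 2 * (length + width)
Perimeter = 2 * (19 + 27)
Perimeter = 2 * 46
Perimeter = 92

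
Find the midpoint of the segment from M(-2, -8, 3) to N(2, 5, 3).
Midpoint = ((-2+2)/2, (-8+5)/2, (3+3)/2) = (0, -1.5, 3)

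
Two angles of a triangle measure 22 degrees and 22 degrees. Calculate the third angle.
Sum of angles in a triangle = 180 degrees
Third angle = 180 - 22 - 22
Third angle = 136 degrees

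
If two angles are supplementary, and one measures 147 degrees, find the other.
Supplementary angles sum to 180 degrees.
Other angle = 180 - 147
Other angle = 33 degrees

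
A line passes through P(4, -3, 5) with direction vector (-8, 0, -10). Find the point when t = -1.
P(-1) = (4 + (-8)(-1), -3 + 0(-1), 5 + (-10)(-1)) = (12, -3, 15)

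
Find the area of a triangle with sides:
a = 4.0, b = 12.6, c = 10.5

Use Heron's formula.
s = (a+b+c)/2 = (4.0+12.6+10.5)/2 = 13.55
A = √(s(s-a)(s-b)(s-c)) = √(13.55·9.55·0.95·3.05)
A = √374.944 = 19.36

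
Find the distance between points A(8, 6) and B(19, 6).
Using the distance formula: d = sqrt((x₂-x₁)² + (y₂-y₁)²)
dx = 19 - 8 = 11
dy = 6 - 6 = 0
d = sqrt(11² + 0²) = sqrt(121 + 0) = sqrt(121) = 11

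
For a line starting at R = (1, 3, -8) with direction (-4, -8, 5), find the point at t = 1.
P(1) = (1 + (-4)(1), 3 + (-8)(1), -8 + 5(1)) = (-3, -5, -3)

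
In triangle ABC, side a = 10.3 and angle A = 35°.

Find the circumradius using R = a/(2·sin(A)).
R = a/(2·sin(A)) = 10.3/(2·sin(35°))
R = 10.3/(2·0.573576) = 10.3/1.147153 = 8.979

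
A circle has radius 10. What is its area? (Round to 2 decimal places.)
Area = pi * r²
Area = pi * 10²
Area = pi * 100
Area = 314.16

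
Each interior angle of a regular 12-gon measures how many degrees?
Interior angle of a regular n-gon = (n-2)*180/n
Interior angle = (12-2)*180/12
Interior angle = 10*180/12
Interior angle = 1800/12
Interior angle = 150 degrees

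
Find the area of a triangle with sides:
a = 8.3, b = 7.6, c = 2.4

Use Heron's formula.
s = (a+b+c)/2 = (8.3+7.6+2.4)/2 = 9.15
A = √(s(s-a)(s-b)(s-c)) = √(9.15·0.85·1.55·6.75)
A = √81.3721 = 9.021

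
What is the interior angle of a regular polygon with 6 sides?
Interior angle of a regular n-gon = (n-2)*180/n
Interior angle = (6-2)*180/6
Interior angle = 4*180/6
Interior angle = 720/6
Interior angle = 120 degrees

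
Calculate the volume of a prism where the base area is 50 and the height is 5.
Volume = base area * height
Volume = 50 * 5
Volume = 250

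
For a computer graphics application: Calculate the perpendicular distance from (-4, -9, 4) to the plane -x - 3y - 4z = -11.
d = |(-1)(-4) + (-3)(-9) + (-4)(4) - (-11)| / √((-1)² + (-3)² + (-4)²) = 26/√26 = 5.099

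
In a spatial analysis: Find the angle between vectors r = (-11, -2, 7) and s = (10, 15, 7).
r·s = -91, |r|² = 174, |s|² = 374
cos θ = -91/√65076 ≈ -0.3567
θ ≈ 110.9°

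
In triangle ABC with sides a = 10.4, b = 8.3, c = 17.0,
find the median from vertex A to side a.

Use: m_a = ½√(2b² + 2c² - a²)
m_a = ½√(2·8.3² + 2·17.0² - 10.4²)
m_a = ½√(137.78 + 578 - 108.16) = ½√607.62 = 12.32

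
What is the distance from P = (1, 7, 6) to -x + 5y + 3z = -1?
d = |(-1)(1) + 5(7) + 3(6) - (-1)| / √((-1)² + 5² + 3²) = 53/√35 = 8.959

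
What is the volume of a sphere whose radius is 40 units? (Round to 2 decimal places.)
Volume = (4/3) * pi * r³
Volume = (4/3) * pi * 40³
Volume = (4/3) * pi * 64000
Volume = 268082.57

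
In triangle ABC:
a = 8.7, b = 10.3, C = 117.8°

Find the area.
Using A = ½ab·sin(C):
A = ½·8.7·10.3·sin(117.8°) = ½·89.61·0.884581 = 39.63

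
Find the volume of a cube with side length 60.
Volume = s³
Volume = 60³
Volume = 216000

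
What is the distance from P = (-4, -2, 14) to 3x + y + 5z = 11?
d = |3(-4) + 1(-2) + 5(14) - (11)| / √(3² + 1² + 5²) = 45/√35 = 7.606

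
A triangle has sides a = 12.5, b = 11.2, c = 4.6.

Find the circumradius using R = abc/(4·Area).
s = (a+b+c)/2 = 14.15
Area = √(s(s-a)(s-b)(s-c)) = √(14.15·1.65·2.95·9.55) = 25.6468
R = abc/(4·Area) = (12.5·11.2·4.6)/(4·25.6468) = 644/102.5872 = 6.278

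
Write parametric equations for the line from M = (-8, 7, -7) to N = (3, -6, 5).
Direction vector d = N - M = (11, -13, 12)
x = -8 + 11t, y = 7 - 13t, z = -7 + 12t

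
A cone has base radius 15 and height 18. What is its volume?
Volume = (1/3) * pi * r² * h
Volume = (1/3) * pi * 15² * 18
Volume = (1/3) * pi * 225 * 18
Volume = (1/3) * pi * 4050
Volume = 4241.15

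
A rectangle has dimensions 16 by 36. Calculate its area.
Area = length * width
Area = 16 * 36
Area = 576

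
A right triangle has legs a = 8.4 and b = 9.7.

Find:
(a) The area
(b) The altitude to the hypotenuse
(a) Area = ½ab = ½·8.4·9.7 = 40.74
(b) Hypotenuse c = √(8.4² + 9.7²) = √164.65 = 12.8316
    Area = ½·c·h_c  →  h_c = 2·Area/c = 2·40.74/12.8316 = 6.35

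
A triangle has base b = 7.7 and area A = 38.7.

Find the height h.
A = ½bh  →  h = 2A/b
h = 2·38.7/7.7 = 10.05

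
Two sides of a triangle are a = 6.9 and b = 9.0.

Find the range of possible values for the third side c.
By the triangle inequality: |a - b| < c < a + b
|6.9 - 9.0| < c < 6.9 + 9.0
2.1 < c < 15.9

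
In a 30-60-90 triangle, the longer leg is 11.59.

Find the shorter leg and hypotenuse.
In a 30-60-90 triangle, sides are in ratio 1 : √3 : 2.
Long leg = short leg·√3  →  short leg = 11.59/√3 = 6.691
Hypotenuse = 2·(short leg) = 2·11.59/√3 = 13.38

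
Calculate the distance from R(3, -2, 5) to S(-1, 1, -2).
d = √[(-4)² + (3)² + (-7)²] = √74 = 8.602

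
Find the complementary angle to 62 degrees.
Complementary angles sum to 90 degrees.
Other angle = 90 - 62
Other angle = 28 degrees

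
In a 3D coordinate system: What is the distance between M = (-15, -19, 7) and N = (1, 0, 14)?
d = √[(16)² + (19)² + (7)²] = √666 = 25.81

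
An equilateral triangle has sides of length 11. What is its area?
Area = (sqrt(3)/4) * s²
Area = (sqrt(3)/4) * 11²
Area = (sqrt(3)/4) * 121
Area = 52.39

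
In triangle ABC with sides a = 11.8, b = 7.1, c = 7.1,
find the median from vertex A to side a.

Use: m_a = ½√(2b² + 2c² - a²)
m_a = ½√(2·7.1² + 2·7.1² - 11.8²)
m_a = ½√(100.82 + 100.82 - 139.24) = ½√62.4 = 3.95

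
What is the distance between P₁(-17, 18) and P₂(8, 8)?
Using the distance formula: d = sqrt((x₂-x₁)² + (y₂-y₁)²)
dx = 8 - (-17) = 25
dy = 8 - 18 = -10
d = sqrt(25² + (-10)²) = sqrt(625 + 100) = sqrt(725) = 26.93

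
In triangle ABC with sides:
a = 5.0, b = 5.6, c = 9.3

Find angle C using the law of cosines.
cos(C) = (a² + b² - c²)/(2ab)
cos(C) = (5.0² + 5.6² - 9.3²)/(2·5.0·5.6) = -30.13/56 = -0.538036
C = arccos(-0.538036) = 122.6°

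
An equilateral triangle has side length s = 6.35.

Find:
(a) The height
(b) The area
(a) Height h = s·√3/2 = 6.35·√3/2 = 5.499
(b) Area = (√3/4)·s² = (√3/4)·6.35² = (√3/4)·40.3225 = 17.46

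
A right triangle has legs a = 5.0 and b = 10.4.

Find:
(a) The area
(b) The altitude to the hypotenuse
(a) Area = ½ab = ½·5.0·10.4 = 26
(b) Hypotenuse c = √(5.0² + 10.4²) = √133.16 = 11.5395
    Area = ½·c·h_c  →  h_c = 2·Area/c = 2·26/11.5395 = 4.506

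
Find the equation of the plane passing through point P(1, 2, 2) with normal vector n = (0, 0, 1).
d = n·P = (0)(1) + (0)(2) + (1)(2) = 2
Plane: z = 2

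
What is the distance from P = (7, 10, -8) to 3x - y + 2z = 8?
d = |3(7) + (-1)(10) + 2(-8) - (8)| / √(3² + (-1)² + 2²) = 13/√14 = 3.474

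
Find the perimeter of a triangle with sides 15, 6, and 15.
Perimeter = sum of all sides
Perimeter = 15 + 6 + 15
Perimeter = 36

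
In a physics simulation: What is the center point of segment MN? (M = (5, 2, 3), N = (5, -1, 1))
Midpoint = ((5+5)/2, (2-1)/2, (3+1)/2) = (5, 0.5, 2)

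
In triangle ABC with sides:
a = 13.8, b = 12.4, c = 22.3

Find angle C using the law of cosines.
cos(C) = (a² + b² - c²)/(2ab)
cos(C) = (13.8² + 12.4² - 22.3²)/(2·13.8·12.4) = -153.09/342.24 = -0.447318
C = arccos(-0.447318) = 116.6°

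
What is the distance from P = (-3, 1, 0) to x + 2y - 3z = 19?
d = |1(-3) + 2(1) + (-3)(0) - (19)| / √(1² + 2² + (-3)²) = 20/√14 = 5.345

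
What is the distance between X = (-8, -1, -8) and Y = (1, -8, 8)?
d = √[(9)² + (-7)² + (16)²] = √386 = 19.65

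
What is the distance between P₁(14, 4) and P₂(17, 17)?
Using the distance formula: d = sqrt((x₂-x₁)² + (y₂-y₁)²)
dx = 17 - 14 = 3
dy = 17 - 4 = 13
d = sqrt(3² + 13²) = sqrt(9 + 169) = sqrt(178) = 13.34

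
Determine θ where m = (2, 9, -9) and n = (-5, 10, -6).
m·n = 134, |m|² = 166, |n|² = 161
cos θ = 134/√26726 ≈ 0.8197
θ ≈ 34.95°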